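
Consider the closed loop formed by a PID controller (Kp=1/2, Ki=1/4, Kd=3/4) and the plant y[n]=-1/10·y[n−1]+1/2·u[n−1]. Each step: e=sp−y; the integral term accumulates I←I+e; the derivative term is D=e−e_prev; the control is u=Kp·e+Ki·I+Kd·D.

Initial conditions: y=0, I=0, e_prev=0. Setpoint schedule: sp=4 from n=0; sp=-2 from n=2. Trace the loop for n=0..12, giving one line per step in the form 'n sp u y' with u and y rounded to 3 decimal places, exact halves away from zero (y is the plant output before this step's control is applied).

(exact arithmetic carried between steps; '≈' marks a value shown rounded to 6 d.p. or computed from one; I and e_prev carry over from the previous line; the table rounds u and y to 3 d.p., halves away from zero)
n=0: y=0, sp=4, e=sp−y=4; I=4, D=e−e_prev=4; u=1/2·4+1/4·4+3/4·4=6; next y=-1/10·0+1/2·6=3
n=1: y=3, sp=4, e=sp−y=1; I=5, D=e−e_prev=-3; u=1/2·1+1/4·5+3/4·(-3)=-0.5; next y=-1/10·3+1/2·(-0.5)=-0.55
n=2: y=-0.55, sp=-2, e=sp−y=-1.45; I=3.55, D=e−e_prev=-2.45; u=1/2·(-1.45)+1/4·3.55+3/4·(-2.45)=-1.675; next y=-1/10·(-0.55)+1/2·(-1.675)=-0.7825
n=3: y=-0.7825, sp=-2, e=sp−y=-1.2175; I=2.3325, D=e−e_prev=0.2325; u=1/2·(-1.2175)+1/4·2.3325+3/4·0.2325=0.14875; next y=-1/10·(-0.7825)+1/2·0.14875=0.152625
n=4: y=0.152625, sp=-2, e=sp−y=-2.152625; I=0.179875, D=e−e_prev=-0.935125; u=1/2·(-2.152625)+1/4·0.179875+3/4·(-0.935125)≈-1.732688; next y=-1/10·0.152625+1/2·(-1.732688)≈-0.881606
n=5: y≈-0.881606, sp=-2, e=sp−y≈-1.118394; I≈-0.938519, D=e−e_prev≈1.034231; u=1/2·(-1.118394)+1/4·(-0.938519)+3/4·1.034231≈-0.018153; next y=-1/10·(-0.881606)+1/2·(-0.018153)≈0.079084
n=6: y≈0.079084, sp=-2, e=sp−y≈-2.079084; I≈-3.017603, D=e−e_prev≈-0.960690; u=1/2·(-2.079084)+1/4·(-3.017603)+3/4·(-0.960690)≈-2.514460; next y=-1/10·0.079084+1/2·(-2.514460)≈-1.265139
n=7: y≈-1.265139, sp=-2, e=sp−y≈-0.734861; I≈-3.752464, D=e−e_prev≈1.344223; u=1/2·(-0.734861)+1/4·(-3.752464)+3/4·1.344223≈-0.297380; next y=-1/10·(-1.265139)+1/2·(-0.297380)≈-0.022176
n=8: y≈-0.022176, sp=-2, e=sp−y≈-1.977824; I≈-5.730288, D=e−e_prev≈-1.242963; u=1/2·(-1.977824)+1/4·(-5.730288)+3/4·(-1.242963)≈-3.353706; next y=-1/10·(-0.022176)+1/2·(-3.353706)≈-1.674635
n=9: y≈-1.674635, sp=-2, e=sp−y≈-0.325365; I≈-6.055653, D=e−e_prev≈1.652459; u=1/2·(-0.325365)+1/4·(-6.055653)+3/4·1.652459≈-0.437251; next y=-1/10·(-1.674635)+1/2·(-0.437251)≈-0.051162
n=10: y≈-0.051162, sp=-2, e=sp−y≈-1.948838; I≈-8.004491, D=e−e_prev≈-1.623474; u=1/2·(-1.948838)+1/4·(-8.004491)+3/4·(-1.623474)≈-4.193147; next y=-1/10·(-0.051162)+1/2·(-4.193147)≈-2.091457
n=11: y≈-2.091457, sp=-2, e=sp−y≈0.091457; I≈-7.913034, D=e−e_prev≈2.040295; u=1/2·0.091457+1/4·(-7.913034)+3/4·2.040295≈-0.402308; next y=-1/10·(-2.091457)+1/2·(-0.402308)≈0.007992
n=12: y≈0.007992, sp=-2, e=sp−y≈-2.007992; I≈-9.921025, D=e−e_prev≈-2.099449; u=1/2·(-2.007992)+1/4·(-9.921025)+3/4·(-2.099449)≈-5.058839; next y=-1/10·0.007992+1/2·(-5.058839)≈-2.530219

0 4 6.000 0.000
1 4 -0.500 3.000
2 -2 -1.675 -0.550
3 -2 0.149 -0.783
4 -2 -1.733 0.153
5 -2 -0.018 -0.882
6 -2 -2.514 0.079
7 -2 -0.297 -1.265
8 -2 -3.354 -0.022
9 -2 -0.437 -1.675
10 -2 -4.193 -0.051
11 -2 -0.402 -2.091
12 -2 -5.059 0.008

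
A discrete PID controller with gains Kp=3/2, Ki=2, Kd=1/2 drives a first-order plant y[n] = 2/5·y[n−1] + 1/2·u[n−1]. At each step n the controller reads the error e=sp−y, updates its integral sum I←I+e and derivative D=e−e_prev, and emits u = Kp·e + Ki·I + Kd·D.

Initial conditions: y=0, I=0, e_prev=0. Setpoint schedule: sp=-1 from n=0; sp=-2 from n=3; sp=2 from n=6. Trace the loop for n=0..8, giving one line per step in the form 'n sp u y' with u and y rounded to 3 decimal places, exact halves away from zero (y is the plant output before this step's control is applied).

0 -1 -4.000 0.000
1 -1 2.500 -2.000
2 -1 -6.300 0.450
3 -2 1.705 -2.970
4 -2 -8.103 -0.336
5 -2 5.286 -4.186
6 2 3.115 0.969
7 2 1.850 1.945
8 2 3.416 1.703

(exact arithmetic carried between steps; '≈' marks a value shown rounded to 6 d.p. or computed from one; I and e_prev carry over from the previous line; the table rounds u and y to 3 d.p., halves away from zero)
n=0: y=0, sp=-1, e=sp−y=-1; I=-1, D=e−e_prev=-1; u=3/2·(-1)+2·(-1)+1/2·(-1)=-4; next y=2/5·0+1/2·(-4)=-2
n=1: y=-2, sp=-1, e=sp−y=1; I=0, D=e−e_prev=2; u=3/2·1+2·0+1/2·2=2.5; next y=2/5·(-2)+1/2·2.5=0.45
n=2: y=0.45, sp=-1, e=sp−y=-1.45; I=-1.45, D=e−e_prev=-2.45; u=3/2·(-1.45)+2·(-1.45)+1/2·(-2.45)=-6.3; next y=2/5·0.45+1/2·(-6.3)=-2.97
n=3: y=-2.97, sp=-2, e=sp−y=0.97; I=-0.48, D=e−e_prev=2.42; u=3/2·0.97+2·(-0.48)+1/2·2.42=1.705; next y=2/5·(-2.97)+1/2·1.705=-0.3355
n=4: y=-0.3355, sp=-2, e=sp−y=-1.6645; I=-2.1445, D=e−e_prev=-2.6345; u=3/2·(-1.6645)+2·(-2.1445)+1/2·(-2.6345)=-8.103; next y=2/5·(-0.3355)+1/2·(-8.103)=-4.1857
n=5: y=-4.1857, sp=-2, e=sp−y=2.1857; I=0.0412, D=e−e_prev=3.8502; u=3/2·2.1857+2·0.0412+1/2·3.8502=5.28605; next y=2/5·(-4.1857)+1/2·5.28605=0.968745
n=6: y=0.968745, sp=2, e=sp−y=1.031255; I=1.072455, D=e−e_prev=-1.154445; u=3/2·1.031255+2·1.072455+1/2·(-1.154445)=3.11457; next y=2/5·0.968745+1/2·3.11457=1.944783
n=7: y=1.944783, sp=2, e=sp−y=0.055217; I=1.127672, D=e−e_prev=-0.976038; u=3/2·0.055217+2·1.127672+1/2·(-0.976038)≈1.850151; next y=2/5·1.944783+1/2·1.850151≈1.702988
n=8: y≈1.702988, sp=2, e=sp−y≈0.297012; I≈1.424684, D=e−e_prev≈0.241795; u=3/2·0.297012+2·1.424684+1/2·0.241795≈3.415782; next y=2/5·1.702988+1/2·3.415782≈2.389086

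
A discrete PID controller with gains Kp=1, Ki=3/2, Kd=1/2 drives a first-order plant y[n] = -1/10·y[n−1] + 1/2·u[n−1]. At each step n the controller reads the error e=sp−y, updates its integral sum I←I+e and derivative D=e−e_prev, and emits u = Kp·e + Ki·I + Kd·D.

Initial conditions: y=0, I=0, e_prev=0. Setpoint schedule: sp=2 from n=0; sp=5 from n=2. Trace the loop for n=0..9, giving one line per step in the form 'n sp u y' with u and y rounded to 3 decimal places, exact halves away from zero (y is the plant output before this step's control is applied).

0 2 6.000 0.000
1 2 -1.000 3.000
2 5 19.400 -0.800
3 5 -7.040 9.780
4 5 33.914 -4.498
5 5 -24.692 17.407
6 5 62.131 -14.087
7 5 -64.669 32.474
8 5 121.568 -35.582
9 5 -151.359 64.342

(exact arithmetic carried between steps; '≈' marks a value shown rounded to 6 d.p. or computed from one; I and e_prev carry over from the previous line; the table rounds u and y to 3 d.p., halves away from zero)
n=0: y=0, sp=2, e=sp−y=2; I=2, D=e−e_prev=2; u=1·2+3/2·2+1/2·2=6; next y=-1/10·0+1/2·6=3
n=1: y=3, sp=2, e=sp−y=-1; I=1, D=e−e_prev=-3; u=1·(-1)+3/2·1+1/2·(-3)=-1; next y=-1/10·3+1/2·(-1)=-0.8
n=2: y=-0.8, sp=5, e=sp−y=5.8; I=6.8, D=e−e_prev=6.8; u=1·5.8+3/2·6.8+1/2·6.8=19.4; next y=-1/10·(-0.8)+1/2·19.4=9.78
n=3: y=9.78, sp=5, e=sp−y=-4.78; I=2.02, D=e−e_prev=-10.58; u=1·(-4.78)+3/2·2.02+1/2·(-10.58)=-7.04; next y=-1/10·9.78+1/2·(-7.04)=-4.498
n=4: y=-4.498, sp=5, e=sp−y=9.498; I=11.518, D=e−e_prev=14.278; u=1·9.498+3/2·11.518+1/2·14.278=33.914; next y=-1/10·(-4.498)+1/2·33.914=17.4068
n=5: y=17.4068, sp=5, e=sp−y=-12.4068; I=-0.8888, D=e−e_prev=-21.9048; u=1·(-12.4068)+3/2·(-0.8888)+1/2·(-21.9048)=-24.6924; next y=-1/10·17.4068+1/2·(-24.6924)=-14.08688
n=6: y=-14.08688, sp=5, e=sp−y=19.08688; I=18.19808, D=e−e_prev=31.49368; u=1·19.08688+3/2·18.19808+1/2·31.49368=62.13084; next y=-1/10·(-14.08688)+1/2·62.13084=32.474108
n=7: y=32.474108, sp=5, e=sp−y=-27.474108; I=-9.276028, D=e−e_prev=-46.560988; u=1·(-27.474108)+3/2·(-9.276028)+1/2·(-46.560988)=-64.668644; next y=-1/10·32.474108+1/2·(-64.668644)≈-35.581733
n=8: y≈-35.581733, sp=5, e=sp−y≈40.581733; I≈31.305705, D=e−e_prev≈68.055841; u=1·40.581733+3/2·31.305705+1/2·68.055841≈121.568210; next y=-1/10·(-35.581733)+1/2·121.568210≈64.342278
n=9: y≈64.342278, sp=5, e=sp−y≈-59.342278; I≈-28.036574, D=e−e_prev≈-99.924011; u=1·(-59.342278)+3/2·(-28.036574)+1/2·(-99.924011)≈-151.359145; next y=-1/10·64.342278+1/2·(-151.359145)≈-82.113800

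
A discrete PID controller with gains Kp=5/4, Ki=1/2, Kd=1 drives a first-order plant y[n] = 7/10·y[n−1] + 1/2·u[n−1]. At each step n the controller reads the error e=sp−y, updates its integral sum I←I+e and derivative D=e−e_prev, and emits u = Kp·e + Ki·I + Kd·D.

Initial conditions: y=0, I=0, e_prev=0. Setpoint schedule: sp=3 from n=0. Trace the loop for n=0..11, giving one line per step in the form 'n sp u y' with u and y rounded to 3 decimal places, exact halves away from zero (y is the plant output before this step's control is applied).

0 3 8.250 0.000
1 3 -4.594 4.125
2 3 8.688 0.591
3 3 -5.101 4.758
4 3 9.126 0.780
5 3 -5.646 5.109
6 3 9.607 0.753
7 3 -6.214 5.331
8 3 10.140 0.625
9 3 -6.805 5.507
10 3 10.724 0.452
11 3 -7.429 5.679

(exact arithmetic carried between steps; '≈' marks a value shown rounded to 6 d.p. or computed from one; I and e_prev carry over from the previous line; the table rounds u and y to 3 d.p., halves away from zero)
n=0: y=0, sp=3, e=sp−y=3; I=3, D=e−e_prev=3; u=5/4·3+1/2·3+1·3=8.25; next y=7/10·0+1/2·8.25=4.125
n=1: y=4.125, sp=3, e=sp−y=-1.125; I=1.875, D=e−e_prev=-4.125; u=5/4·(-1.125)+1/2·1.875+1·(-4.125)=-4.59375; next y=7/10·4.125+1/2·(-4.59375)=0.590625
n=2: y=0.590625, sp=3, e=sp−y=2.409375; I=4.284375, D=e−e_prev=3.534375; u=5/4·2.409375+1/2·4.284375+1·3.534375≈8.688281; next y=7/10·0.590625+1/2·8.688281≈4.757578
n=3: y≈4.757578, sp=3, e=sp−y≈-1.757578; I≈2.526797, D=e−e_prev≈-4.166953; u=5/4·(-1.757578)+1/2·2.526797+1·(-4.166953)≈-5.100527; next y=7/10·4.757578+1/2·(-5.100527)≈0.780041
n=4: y≈0.780041, sp=3, e=sp−y≈2.219959; I≈4.746756, D=e−e_prev≈3.977537; u=5/4·2.219959+1/2·4.746756+1·3.977537≈9.125864; next y=7/10·0.780041+1/2·9.125864≈5.108961
n=5: y≈5.108961, sp=3, e=sp−y≈-2.108961; I≈2.637795, D=e−e_prev≈-4.328920; u=5/4·(-2.108961)+1/2·2.637795+1·(-4.328920)≈-5.646223; next y=7/10·5.108961+1/2·(-5.646223)≈0.753161
n=6: y≈0.753161, sp=3, e=sp−y≈2.246839; I≈4.884634, D=e−e_prev≈4.355800; u=5/4·2.246839+1/2·4.884634+1·4.355800≈9.606665; next y=7/10·0.753161+1/2·9.606665≈5.330545
n=7: y≈5.330545, sp=3, e=sp−y≈-2.330545; I≈2.554089, D=e−e_prev≈-4.577384; u=5/4·(-2.330545)+1/2·2.554089+1·(-4.577384)≈-6.213522; next y=7/10·5.330545+1/2·(-6.213522)≈0.624621
n=8: y≈0.624621, sp=3, e=sp−y≈2.375379; I≈4.929468, D=e−e_prev≈4.705924; u=5/4·2.375379+1/2·4.929468+1·4.705924≈10.139882; next y=7/10·0.624621+1/2·10.139882≈5.507176
n=9: y≈5.507176, sp=3, e=sp−y≈-2.507176; I≈2.422292, D=e−e_prev≈-4.882555; u=5/4·(-2.507176)+1/2·2.422292+1·(-4.882555)≈-6.805378; next y=7/10·5.507176+1/2·(-6.805378)≈0.452334
n=10: y≈0.452334, sp=3, e=sp−y≈2.547666; I≈4.969958, D=e−e_prev≈5.054842; u=5/4·2.547666+1/2·4.969958+1·5.054842≈10.724404; next y=7/10·0.452334+1/2·10.724404≈5.678836
n=11: y≈5.678836, sp=3, e=sp−y≈-2.678836; I≈2.291123, D=e−e_prev≈-5.226502; u=5/4·(-2.678836)+1/2·2.291123+1·(-5.226502)≈-7.429485; next y=7/10·5.678836+1/2·(-7.429485)≈0.260442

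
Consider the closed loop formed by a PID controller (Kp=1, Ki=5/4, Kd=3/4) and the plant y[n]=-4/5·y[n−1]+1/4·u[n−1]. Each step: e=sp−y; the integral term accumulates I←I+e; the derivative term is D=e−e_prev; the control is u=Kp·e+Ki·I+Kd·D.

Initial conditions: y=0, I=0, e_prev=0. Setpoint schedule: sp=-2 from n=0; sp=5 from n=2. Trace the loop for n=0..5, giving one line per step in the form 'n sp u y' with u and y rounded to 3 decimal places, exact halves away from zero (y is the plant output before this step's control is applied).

(exact arithmetic carried between steps; '≈' marks a value shown rounded to 6 d.p. or computed from one; I and e_prev carry over from the previous line; the table rounds u and y to 3 d.p., halves away from zero)
n=0: y=0, sp=-2, e=sp−y=-2; I=-2, D=e−e_prev=-2; u=1·(-2)+5/4·(-2)+3/4·(-2)=-6; next y=-4/5·0+1/4·(-6)=-1.5
n=1: y=-1.5, sp=-2, e=sp−y=-0.5; I=-2.5, D=e−e_prev=1.5; u=1·(-0.5)+5/4·(-2.5)+3/4·1.5=-2.5; next y=-4/5·(-1.5)+1/4·(-2.5)=0.575
n=2: y=0.575, sp=5, e=sp−y=4.425; I=1.925, D=e−e_prev=4.925; u=1·4.425+5/4·1.925+3/4·4.925=10.525; next y=-4/5·0.575+1/4·10.525=2.17125
n=3: y=2.17125, sp=5, e=sp−y=2.82875; I=4.75375, D=e−e_prev=-1.59625; u=1·2.82875+5/4·4.75375+3/4·(-1.59625)=7.57375; next y=-4/5·2.17125+1/4·7.57375≈0.156438
n=4: y≈0.156438, sp=5, e=sp−y≈4.843563; I≈9.597313, D=e−e_prev≈2.014813; u=1·4.843563+5/4·9.597313+3/4·2.014813≈18.351313; next y=-4/5·0.156438+1/4·18.351313≈4.462678
n=5: y≈4.462678, sp=5, e=sp−y≈0.537322; I≈10.134634, D=e−e_prev≈-4.306241; u=1·0.537322+5/4·10.134634+3/4·(-4.306241)≈9.975934; next y=-4/5·4.462678+1/4·9.975934≈-1.076159

0 -2 -6.000 0.000
1 -2 -2.500 -1.500
2 5 10.525 0.575
3 5 7.574 2.171
4 5 18.351 0.156
5 5 9.976 4.463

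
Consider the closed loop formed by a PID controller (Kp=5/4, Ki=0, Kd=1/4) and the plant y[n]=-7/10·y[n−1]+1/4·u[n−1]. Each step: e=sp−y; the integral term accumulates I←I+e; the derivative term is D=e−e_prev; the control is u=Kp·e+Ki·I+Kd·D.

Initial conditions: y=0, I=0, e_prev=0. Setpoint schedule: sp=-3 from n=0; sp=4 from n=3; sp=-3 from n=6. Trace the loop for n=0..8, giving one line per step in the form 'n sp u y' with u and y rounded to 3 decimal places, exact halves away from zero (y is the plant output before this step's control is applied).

0 -3 -4.500 0.000
1 -3 -2.063 -1.125
2 -3 -4.439 0.272
3 4 8.768 -1.300
4 4 0.022 3.102
5 4 9.024 -2.166
6 -3 -11.700 3.772
7 -3 5.541 -5.566
8 -3 -13.063 5.281

(exact arithmetic carried between steps; '≈' marks a value shown rounded to 6 d.p. or computed from one; I and e_prev carry over from the previous line; the table rounds u and y to 3 d.p., halves away from zero)
n=0: y=0, sp=-3, e=sp−y=-3; I=-3, D=e−e_prev=-3; u=5/4·(-3)+0·(-3)+1/4·(-3)=-4.5; next y=-7/10·0+1/4·(-4.5)=-1.125
n=1: y=-1.125, sp=-3, e=sp−y=-1.875; I=-4.875, D=e−e_prev=1.125; u=5/4·(-1.875)+0·(-4.875)+1/4·1.125=-2.0625; next y=-7/10·(-1.125)+1/4·(-2.0625)=0.271875
n=2: y=0.271875, sp=-3, e=sp−y=-3.271875; I=-8.146875, D=e−e_prev=-1.396875; u=5/4·(-3.271875)+0·(-8.146875)+1/4·(-1.396875)≈-4.439063; next y=-7/10·0.271875+1/4·(-4.439063)≈-1.300078
n=3: y≈-1.300078, sp=4, e=sp−y≈5.300078; I≈-2.846797, D=e−e_prev≈8.571953; u=5/4·5.300078+0·(-2.846797)+1/4·8.571953≈8.768086; next y=-7/10·(-1.300078)+1/4·8.768086≈3.102076
n=4: y≈3.102076, sp=4, e=sp−y≈0.897924; I≈-1.948873, D=e−e_prev≈-4.402154; u=5/4·0.897924+0·(-1.948873)+1/4·(-4.402154)≈0.021866; next y=-7/10·3.102076+1/4·0.021866≈-2.165987
n=5: y≈-2.165987, sp=4, e=sp−y≈6.165987; I≈4.217114, D=e−e_prev≈5.268063; u=5/4·6.165987+0·4.217114+1/4·5.268063≈9.024499; next y=-7/10·(-2.165987)+1/4·9.024499≈3.772316
n=6: y≈3.772316, sp=-3, e=sp−y≈-6.772316; I≈-2.555202, D=e−e_prev≈-12.938302; u=5/4·(-6.772316)+0·(-2.555202)+1/4·(-12.938302)≈-11.699970; next y=-7/10·3.772316+1/4·(-11.699970)≈-5.565613
n=7: y≈-5.565613, sp=-3, e=sp−y≈2.565613; I≈0.010412, D=e−e_prev≈9.337929; u=5/4·2.565613+0·0.010412+1/4·9.337929≈5.541499; next y=-7/10·(-5.565613)+1/4·5.541499≈5.281304
n=8: y≈5.281304, sp=-3, e=sp−y≈-8.281304; I≈-8.270893, D=e−e_prev≈-10.846917; u=5/4·(-8.281304)+0·(-8.270893)+1/4·(-10.846917)≈-13.063359; next y=-7/10·5.281304+1/4·(-13.063359)≈-6.962753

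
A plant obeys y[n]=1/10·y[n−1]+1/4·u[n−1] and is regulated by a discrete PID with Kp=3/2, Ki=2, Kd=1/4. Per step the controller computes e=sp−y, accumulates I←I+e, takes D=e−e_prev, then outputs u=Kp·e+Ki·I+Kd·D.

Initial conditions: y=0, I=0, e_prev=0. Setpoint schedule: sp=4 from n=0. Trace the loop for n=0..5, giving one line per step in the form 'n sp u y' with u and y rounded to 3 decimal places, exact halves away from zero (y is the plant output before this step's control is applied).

(exact arithmetic carried between steps; '≈' marks a value shown rounded to 6 d.p. or computed from one; I and e_prev carry over from the previous line; the table rounds u and y to 3 d.p., halves away from zero)
n=0: y=0, sp=4, e=sp−y=4; I=4, D=e−e_prev=4; u=3/2·4+2·4+1/4·4=15; next y=1/10·0+1/4·15=3.75
n=1: y=3.75, sp=4, e=sp−y=0.25; I=4.25, D=e−e_prev=-3.75; u=3/2·0.25+2·4.25+1/4·(-3.75)=7.9375; next y=1/10·3.75+1/4·7.9375=2.359375
n=2: y=2.359375, sp=4, e=sp−y=1.640625; I=5.890625, D=e−e_prev=1.390625; u=3/2·1.640625+2·5.890625+1/4·1.390625≈14.589844; next y=1/10·2.359375+1/4·14.589844≈3.883398
n=3: y≈3.883398, sp=4, e=sp−y≈0.116602; I≈6.007227, D=e−e_prev≈-1.524023; u=3/2·0.116602+2·6.007227+1/4·(-1.524023)≈11.808350; next y=1/10·3.883398+1/4·11.808350≈3.340427
n=4: y≈3.340427, sp=4, e=sp−y≈0.659573; I≈6.666799, D=e−e_prev≈0.542971; u=3/2·0.659573+2·6.666799+1/4·0.542971≈14.458701; next y=1/10·3.340427+1/4·14.458701≈3.948718
n=5: y≈3.948718, sp=4, e=sp−y≈0.051282; I≈6.718081, D=e−e_prev≈-0.608291; u=3/2·0.051282+2·6.718081+1/4·(-0.608291)≈13.361013; next y=1/10·3.948718+1/4·13.361013≈3.735125

0 4 15.000 0.000
1 4 7.938 3.750
2 4 14.590 2.359
3 4 11.808 3.883
4 4 14.459 3.340
5 4 13.361 3.949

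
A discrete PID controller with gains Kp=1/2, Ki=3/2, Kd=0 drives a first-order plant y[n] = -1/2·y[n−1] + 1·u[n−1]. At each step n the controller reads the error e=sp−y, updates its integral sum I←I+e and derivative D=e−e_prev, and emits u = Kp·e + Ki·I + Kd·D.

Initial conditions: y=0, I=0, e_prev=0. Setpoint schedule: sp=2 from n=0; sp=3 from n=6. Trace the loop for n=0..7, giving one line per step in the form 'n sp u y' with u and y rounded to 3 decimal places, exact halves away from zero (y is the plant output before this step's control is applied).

(exact arithmetic carried between steps; '≈' marks a value shown rounded to 6 d.p. or computed from one; I and e_prev carry over from the previous line; the table rounds u and y to 3 d.p., halves away from zero)
n=0: y=0, sp=2, e=sp−y=2; I=2, D=e−e_prev=2; u=1/2·2+3/2·2+0·2=4; next y=-1/2·0+1·4=4
n=1: y=4, sp=2, e=sp−y=-2; I=0, D=e−e_prev=-4; u=1/2·(-2)+3/2·0+0·(-4)=-1; next y=-1/2·4+1·(-1)=-3
n=2: y=-3, sp=2, e=sp−y=5; I=5, D=e−e_prev=7; u=1/2·5+3/2·5+0·7=10; next y=-1/2·(-3)+1·10=11.5
n=3: y=11.5, sp=2, e=sp−y=-9.5; I=-4.5, D=e−e_prev=-14.5; u=1/2·(-9.5)+3/2·(-4.5)+0·(-14.5)=-11.5; next y=-1/2·11.5+1·(-11.5)=-17.25
n=4: y=-17.25, sp=2, e=sp−y=19.25; I=14.75, D=e−e_prev=28.75; u=1/2·19.25+3/2·14.75+0·28.75=31.75; next y=-1/2·(-17.25)+1·31.75=40.375
n=5: y=40.375, sp=2, e=sp−y=-38.375; I=-23.625, D=e−e_prev=-57.625; u=1/2·(-38.375)+3/2·(-23.625)+0·(-57.625)=-54.625; next y=-1/2·40.375+1·(-54.625)=-74.8125
n=6: y=-74.8125, sp=3, e=sp−y=77.8125; I=54.1875, D=e−e_prev=116.1875; u=1/2·77.8125+3/2·54.1875+0·116.1875=120.1875; next y=-1/2·(-74.8125)+1·120.1875=157.59375
n=7: y=157.59375, sp=3, e=sp−y=-154.59375; I=-100.40625, D=e−e_prev=-232.40625; u=1/2·(-154.59375)+3/2·(-100.40625)+0·(-232.40625)=-227.90625; next y=-1/2·157.59375+1·(-227.90625)=-306.703125

0 2 4.000 0.000
1 2 -1.000 4.000
2 2 10.000 -3.000
3 2 -11.500 11.500
4 2 31.750 -17.250
5 2 -54.625 40.375
6 3 120.188 -74.813
7 3 -227.906 157.594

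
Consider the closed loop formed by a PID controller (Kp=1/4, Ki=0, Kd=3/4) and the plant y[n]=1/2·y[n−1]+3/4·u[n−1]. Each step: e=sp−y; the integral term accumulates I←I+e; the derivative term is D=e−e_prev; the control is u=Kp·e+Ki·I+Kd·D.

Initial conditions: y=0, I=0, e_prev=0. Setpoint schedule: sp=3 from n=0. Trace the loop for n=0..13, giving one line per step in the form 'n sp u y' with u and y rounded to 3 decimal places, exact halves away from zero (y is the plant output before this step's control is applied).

0 3 3.000 0.000
1 3 -1.500 2.250
2 3 2.438 0.000
3 3 -1.078 1.828
4 3 2.016 0.105
5 3 -0.735 1.564
6 3 1.693 0.231
7 3 -0.462 1.385
8 3 1.443 0.346
9 3 -0.245 1.255
10 3 1.248 0.443
11 3 -0.075 1.158
12 3 1.096 0.523
13 3 0.059 1.083

(exact arithmetic carried between steps; '≈' marks a value shown rounded to 6 d.p. or computed from one; I and e_prev carry over from the previous line; the table rounds u and y to 3 d.p., halves away from zero)
n=0: y=0, sp=3, e=sp−y=3; I=3, D=e−e_prev=3; u=1/4·3+0·3+3/4·3=3; next y=1/2·0+3/4·3=2.25
n=1: y=2.25, sp=3, e=sp−y=0.75; I=3.75, D=e−e_prev=-2.25; u=1/4·0.75+0·3.75+3/4·(-2.25)=-1.5; next y=1/2·2.25+3/4·(-1.5)=0
n=2: y=0, sp=3, e=sp−y=3; I=6.75, D=e−e_prev=2.25; u=1/4·3+0·6.75+3/4·2.25=2.4375; next y=1/2·0+3/4·2.4375=1.828125
n=3: y=1.828125, sp=3, e=sp−y=1.171875; I=7.921875, D=e−e_prev=-1.828125; u=1/4·1.171875+0·7.921875+3/4·(-1.828125)=-1.078125; next y=1/2·1.828125+3/4·(-1.078125)≈0.105469
n=4: y≈0.105469, sp=3, e=sp−y≈2.894531; I≈10.816406, D=e−e_prev≈1.722656; u=1/4·2.894531+0·10.816406+3/4·1.722656≈2.015625; next y=1/2·0.105469+3/4·2.015625≈1.564453
n=5: y≈1.564453, sp=3, e=sp−y≈1.435547; I≈12.251953, D=e−e_prev≈-1.458984; u=1/4·1.435547+0·12.251953+3/4·(-1.458984)≈-0.735352; next y=1/2·1.564453+3/4·(-0.735352)≈0.230713
n=6: y≈0.230713, sp=3, e=sp−y≈2.769287; I≈15.021240, D=e−e_prev≈1.333740; u=1/4·2.769287+0·15.021240+3/4·1.333740≈1.692627; next y=1/2·0.230713+3/4·1.692627≈1.384827
n=7: y≈1.384827, sp=3, e=sp−y≈1.615173; I≈16.636414, D=e−e_prev≈-1.154114; u=1/4·1.615173+0·16.636414+3/4·(-1.154114)≈-0.461792; next y=1/2·1.384827+3/4·(-0.461792)≈0.346069
n=8: y≈0.346069, sp=3, e=sp−y≈2.653931; I≈19.290344, D=e−e_prev≈1.038757; u=1/4·2.653931+0·19.290344+3/4·1.038757≈1.442551; next y=1/2·0.346069+3/4·1.442551≈1.254948
n=9: y≈1.254948, sp=3, e=sp−y≈1.745052; I≈21.035397, D=e−e_prev≈-0.908878; u=1/4·1.745052+0·21.035397+3/4·(-0.908878)≈-0.245396; next y=1/2·1.254948+3/4·(-0.245396)≈0.443427
n=10: y≈0.443427, sp=3, e=sp−y≈2.556573; I≈23.591969, D=e−e_prev≈0.811521; u=1/4·2.556573+0·23.591969+3/4·0.811521≈1.247784; next y=1/2·0.443427+3/4·1.247784≈1.157551
n=11: y≈1.157551, sp=3, e=sp−y≈1.842449; I≈25.434418, D=e−e_prev≈-0.714124; u=1/4·1.842449+0·25.434418+3/4·(-0.714124)≈-0.074981; next y=1/2·1.157551+3/4·(-0.074981)≈0.522540
n=12: y≈0.522540, sp=3, e=sp−y≈2.477460; I≈27.911878, D=e−e_prev≈0.635011; u=1/4·2.477460+0·27.911878+3/4·0.635011≈1.095624; next y=1/2·0.522540+3/4·1.095624≈1.082988
n=13: y≈1.082988, sp=3, e=sp−y≈1.917012; I≈29.828891, D=e−e_prev≈-0.560448; u=1/4·1.917012+0·29.828891+3/4·(-0.560448)≈0.058917; next y=1/2·1.082988+3/4·0.058917≈0.585682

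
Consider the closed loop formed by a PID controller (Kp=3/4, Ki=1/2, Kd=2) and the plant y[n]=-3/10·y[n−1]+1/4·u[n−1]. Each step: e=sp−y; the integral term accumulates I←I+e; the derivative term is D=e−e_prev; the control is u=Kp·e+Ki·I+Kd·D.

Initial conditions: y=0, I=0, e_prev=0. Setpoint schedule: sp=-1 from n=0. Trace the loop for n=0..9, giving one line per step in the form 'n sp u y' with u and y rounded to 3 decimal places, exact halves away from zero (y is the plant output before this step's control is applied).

(exact arithmetic carried between steps; '≈' marks a value shown rounded to 6 d.p. or computed from one; I and e_prev carry over from the previous line; the table rounds u and y to 3 d.p., halves away from zero)
n=0: y=0, sp=-1, e=sp−y=-1; I=-1, D=e−e_prev=-1; u=3/4·(-1)+1/2·(-1)+2·(-1)=-3.25; next y=-3/10·0+1/4·(-3.25)=-0.8125
n=1: y=-0.8125, sp=-1, e=sp−y=-0.1875; I=-1.1875, D=e−e_prev=0.8125; u=3/4·(-0.1875)+1/2·(-1.1875)+2·0.8125=0.890625; next y=-3/10·(-0.8125)+1/4·0.890625≈0.466406
n=2: y≈0.466406, sp=-1, e=sp−y≈-1.466406; I≈-2.653906, D=e−e_prev≈-1.278906; u=3/4·(-1.466406)+1/2·(-2.653906)+2·(-1.278906)≈-4.984570; next y=-3/10·0.466406+1/4·(-4.984570)≈-1.386064
n=3: y≈-1.386064, sp=-1, e=sp−y≈0.386064; I≈-2.267842, D=e−e_prev≈1.852471; u=3/4·0.386064+1/2·(-2.267842)+2·1.852471≈2.860569; next y=-3/10·(-1.386064)+1/4·2.860569≈1.130962
n=4: y≈1.130962, sp=-1, e=sp−y≈-2.130962; I≈-4.398803, D=e−e_prev≈-2.517026; u=3/4·(-2.130962)+1/2·(-4.398803)+2·(-2.517026)≈-8.831675; next y=-3/10·1.130962+1/4·(-8.831675)≈-2.547207
n=5: y≈-2.547207, sp=-1, e=sp−y≈1.547207; I≈-2.851596, D=e−e_prev≈3.678169; u=3/4·1.547207+1/2·(-2.851596)+2·3.678169≈7.090945; next y=-3/10·(-2.547207)+1/4·7.090945≈2.536898
n=6: y≈2.536898, sp=-1, e=sp−y≈-3.536898; I≈-6.388495, D=e−e_prev≈-5.084106; u=3/4·(-3.536898)+1/2·(-6.388495)+2·(-5.084106)≈-16.015132; next y=-3/10·2.536898+1/4·(-16.015132)≈-4.764853
n=7: y≈-4.764853, sp=-1, e=sp−y≈3.764853; I≈-2.623642, D=e−e_prev≈7.301751; u=3/4·3.764853+1/2·(-2.623642)+2·7.301751≈16.115320; next y=-3/10·(-4.764853)+1/4·16.115320≈5.458286
n=8: y≈5.458286, sp=-1, e=sp−y≈-6.458286; I≈-9.081928, D=e−e_prev≈-10.223138; u=3/4·(-6.458286)+1/2·(-9.081928)+2·(-10.223138)≈-29.830955; next y=-3/10·5.458286+1/4·(-29.830955)≈-9.095224
n=9: y≈-9.095224, sp=-1, e=sp−y≈8.095224; I≈-0.986703, D=e−e_prev≈14.553510; u=3/4·8.095224+1/2·(-0.986703)+2·14.553510≈34.685087; next y=-3/10·(-9.095224)+1/4·34.685087≈11.399839

0 -1 -3.250 0.000
1 -1 0.891 -0.813
2 -1 -4.985 0.466
3 -1 2.861 -1.386
4 -1 -8.832 1.131
5 -1 7.091 -2.547
6 -1 -16.015 2.537
7 -1 16.115 -4.765
8 -1 -29.831 5.458
9 -1 34.685 -9.095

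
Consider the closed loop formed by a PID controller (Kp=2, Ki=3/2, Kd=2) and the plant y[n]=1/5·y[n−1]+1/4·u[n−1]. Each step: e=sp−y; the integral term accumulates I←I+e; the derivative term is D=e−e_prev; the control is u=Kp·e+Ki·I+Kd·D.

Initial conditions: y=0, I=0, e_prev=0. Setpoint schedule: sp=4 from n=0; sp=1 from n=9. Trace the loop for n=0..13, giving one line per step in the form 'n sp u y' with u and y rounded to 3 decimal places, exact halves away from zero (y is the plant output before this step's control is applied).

(exact arithmetic carried between steps; '≈' marks a value shown rounded to 6 d.p. or computed from one; I and e_prev carry over from the previous line; the table rounds u and y to 3 d.p., halves away from zero)
n=0: y=0, sp=4, e=sp−y=4; I=4, D=e−e_prev=4; u=2·4+3/2·4+2·4=22; next y=1/5·0+1/4·22=5.5
n=1: y=5.5, sp=4, e=sp−y=-1.5; I=2.5, D=e−e_prev=-5.5; u=2·(-1.5)+3/2·2.5+2·(-5.5)=-10.25; next y=1/5·5.5+1/4·(-10.25)=-1.4625
n=2: y=-1.4625, sp=4, e=sp−y=5.4625; I=7.9625, D=e−e_prev=6.9625; u=2·5.4625+3/2·7.9625+2·6.9625=36.79375; next y=1/5·(-1.4625)+1/4·36.79375≈8.905938
n=3: y≈8.905938, sp=4, e=sp−y≈-4.905938; I≈3.056563, D=e−e_prev≈-10.368438; u=2·(-4.905938)+3/2·3.056563+2·(-10.368438)≈-25.963906; next y=1/5·8.905938+1/4·(-25.963906)≈-4.709789
n=4: y≈-4.709789, sp=4, e=sp−y≈8.709789; I≈11.766352, D=e−e_prev≈13.615727; u=2·8.709789+3/2·11.766352+2·13.615727≈62.300559; next y=1/5·(-4.709789)+1/4·62.300559≈14.633182
n=5: y≈14.633182, sp=4, e=sp−y≈-10.633182; I≈1.133170, D=e−e_prev≈-19.342971; u=2·(-10.633182)+3/2·1.133170+2·(-19.342971)≈-58.252551; next y=1/5·14.633182+1/4·(-58.252551)≈-11.636501
n=6: y≈-11.636501, sp=4, e=sp−y≈15.636501; I≈16.769671, D=e−e_prev≈26.269683; u=2·15.636501+3/2·16.769671+2·26.269683≈108.966876; next y=1/5·(-11.636501)+1/4·108.966876≈24.914419
n=7: y≈24.914419, sp=4, e=sp−y≈-20.914419; I≈-4.144748, D=e−e_prev≈-36.550920; u=2·(-20.914419)+3/2·(-4.144748)+2·(-36.550920)≈-121.147799; next y=1/5·24.914419+1/4·(-121.147799)≈-25.304066
n=8: y≈-25.304066, sp=4, e=sp−y≈29.304066; I≈25.159318, D=e−e_prev≈50.218485; u=2·29.304066+3/2·25.159318+2·50.218485≈196.784079; next y=1/5·(-25.304066)+1/4·196.784079≈44.135206
n=9: y≈44.135206, sp=1, e=sp−y≈-43.135206; I≈-17.975888, D=e−e_prev≈-72.439272; u=2·(-43.135206)+3/2·(-17.975888)+2·(-72.439272)≈-258.112790; next y=1/5·44.135206+1/4·(-258.112790)≈-55.701156
n=10: y≈-55.701156, sp=1, e=sp−y≈56.701156; I≈38.725268, D=e−e_prev≈99.836363; u=2·56.701156+3/2·38.725268+2·99.836363≈371.162940; next y=1/5·(-55.701156)+1/4·371.162940≈81.650504
n=11: y≈81.650504, sp=1, e=sp−y≈-80.650504; I≈-41.925236, D=e−e_prev≈-137.351660; u=2·(-80.650504)+3/2·(-41.925236)+2·(-137.351660)≈-498.892181; next y=1/5·81.650504+1/4·(-498.892181)≈-108.392944
n=12: y≈-108.392944, sp=1, e=sp−y≈109.392944; I≈67.467709, D=e−e_prev≈190.043448; u=2·109.392944+3/2·67.467709+2·190.043448≈700.074348; next y=1/5·(-108.392944)+1/4·700.074348≈153.339998
n=13: y≈153.339998, sp=1, e=sp−y≈-152.339998; I≈-84.872289, D=e−e_prev≈-261.732943; u=2·(-152.339998)+3/2·(-84.872289)+2·(-261.732943)≈-955.454316; next y=1/5·153.339998+1/4·(-955.454316)≈-208.195579

0 4 22.000 0.000
1 4 -10.250 5.500
2 4 36.794 -1.463
3 4 -25.964 8.906
4 4 62.301 -4.710
5 4 -58.253 14.633
6 4 108.967 -11.637
7 4 -121.148 24.914
8 4 196.784 -25.304
9 1 -258.113 44.135
10 1 371.163 -55.701
11 1 -498.892 81.651
12 1 700.074 -108.393
13 1 -955.454 153.340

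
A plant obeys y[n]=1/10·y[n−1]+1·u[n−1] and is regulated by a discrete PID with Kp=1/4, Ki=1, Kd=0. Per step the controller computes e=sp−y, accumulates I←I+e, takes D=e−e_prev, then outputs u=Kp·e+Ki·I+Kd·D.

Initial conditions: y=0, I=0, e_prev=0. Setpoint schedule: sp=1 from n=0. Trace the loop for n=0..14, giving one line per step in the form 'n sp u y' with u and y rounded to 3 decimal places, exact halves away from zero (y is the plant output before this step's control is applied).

(exact arithmetic carried between steps; '≈' marks a value shown rounded to 6 d.p. or computed from one; I and e_prev carry over from the previous line; the table rounds u and y to 3 d.p., halves away from zero)
n=0: y=0, sp=1, e=sp−y=1; I=1, D=e−e_prev=1; u=1/4·1+1·1+0·1=1.25; next y=1/10·0+1·1.25=1.25
n=1: y=1.25, sp=1, e=sp−y=-0.25; I=0.75, D=e−e_prev=-1.25; u=1/4·(-0.25)+1·0.75+0·(-1.25)=0.6875; next y=1/10·1.25+1·0.6875=0.8125
n=2: y=0.8125, sp=1, e=sp−y=0.1875; I=0.9375, D=e−e_prev=0.4375; u=1/4·0.1875+1·0.9375+0·0.4375=0.984375; next y=1/10·0.8125+1·0.984375=1.065625
n=3: y=1.065625, sp=1, e=sp−y=-0.065625; I=0.871875, D=e−e_prev=-0.253125; u=1/4·(-0.065625)+1·0.871875+0·(-0.253125)≈0.855469; next y=1/10·1.065625+1·0.855469≈0.962031
n=4: y≈0.962031, sp=1, e=sp−y≈0.037969; I≈0.909844, D=e−e_prev≈0.103594; u=1/4·0.037969+1·0.909844+0·0.103594≈0.919336; next y=1/10·0.962031+1·0.919336≈1.015539
n=5: y≈1.015539, sp=1, e=sp−y≈-0.015539; I≈0.894305, D=e−e_prev≈-0.053508; u=1/4·(-0.015539)+1·0.894305+0·(-0.053508)≈0.890420; next y=1/10·1.015539+1·0.890420≈0.991974
n=6: y≈0.991974, sp=1, e=sp−y≈0.008026; I≈0.902331, D=e−e_prev≈0.023565; u=1/4·0.008026+1·0.902331+0·0.023565≈0.904337; next y=1/10·0.991974+1·0.904337≈1.003535
n=7: y≈1.003535, sp=1, e=sp−y≈-0.003535; I≈0.898796, D=e−e_prev≈-0.011561; u=1/4·(-0.003535)+1·0.898796+0·(-0.011561)≈0.897912; next y=1/10·1.003535+1·0.897912≈0.998266
n=8: y≈0.998266, sp=1, e=sp−y≈0.001734; I≈0.900530, D=e−e_prev≈0.005269; u=1/4·0.001734+1·0.900530+0·0.005269≈0.900964; next y=1/10·0.998266+1·0.900964≈1.000790
n=9: y≈1.000790, sp=1, e=sp−y≈-0.000790; I≈0.899740, D=e−e_prev≈-0.002524; u=1/4·(-0.000790)+1·0.899740+0·(-0.002524)≈0.899542; next y=1/10·1.000790+1·0.899542≈0.999621
n=10: y≈0.999621, sp=1, e=sp−y≈0.000379; I≈0.900119, D=e−e_prev≈0.001169; u=1/4·0.000379+1·0.900119+0·0.001169≈0.900213; next y=1/10·0.999621+1·0.900213≈1.000175
n=11: y≈1.000175, sp=1, e=sp−y≈-0.000175; I≈0.899943, D=e−e_prev≈-0.000554; u=1/4·(-0.000175)+1·0.899943+0·(-0.000554)≈0.899899; next y=1/10·1.000175+1·0.899899≈0.999917
n=12: y≈0.999917, sp=1, e=sp−y≈0.000083; I≈0.900026, D=e−e_prev≈0.000258; u=1/4·0.000083+1·0.900026+0·0.000258≈0.900047; next y=1/10·0.999917+1·0.900047≈1.000039
n=13: y≈1.000039, sp=1, e=sp−y≈-0.000039; I≈0.899988, D=e−e_prev≈-0.000122; u=1/4·(-0.000039)+1·0.899988+0·(-0.000122)≈0.899978; next y=1/10·1.000039+1·0.899978≈0.999982
n=14: y≈0.999982, sp=1, e=sp−y≈0.000018; I≈0.900006, D=e−e_prev≈0.000057; u=1/4·0.000018+1·0.900006+0·0.000057≈0.900010; next y=1/10·0.999982+1·0.900010≈1.000009

0 1 1.250 0.000
1 1 0.688 1.250
2 1 0.984 0.813
3 1 0.855 1.066
4 1 0.919 0.962
5 1 0.890 1.016
6 1 0.904 0.992
7 1 0.898 1.004
8 1 0.901 0.998
9 1 0.900 1.001
10 1 0.900 1.000
11 1 0.900 1.000
12 1 0.900 1.000
13 1 0.900 1.000
14 1 0.900 1.000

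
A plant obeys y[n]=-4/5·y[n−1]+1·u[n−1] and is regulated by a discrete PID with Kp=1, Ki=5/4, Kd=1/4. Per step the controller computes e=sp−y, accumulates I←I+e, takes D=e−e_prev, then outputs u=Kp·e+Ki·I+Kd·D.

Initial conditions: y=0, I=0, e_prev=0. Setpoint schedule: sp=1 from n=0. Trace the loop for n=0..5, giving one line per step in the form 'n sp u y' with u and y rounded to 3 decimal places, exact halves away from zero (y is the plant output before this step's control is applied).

(exact arithmetic carried between steps; '≈' marks a value shown rounded to 6 d.p. or computed from one; I and e_prev carry over from the previous line; the table rounds u and y to 3 d.p., halves away from zero)
n=0: y=0, sp=1, e=sp−y=1; I=1, D=e−e_prev=1; u=1·1+5/4·1+1/4·1=2.5; next y=-4/5·0+1·2.5=2.5
n=1: y=2.5, sp=1, e=sp−y=-1.5; I=-0.5, D=e−e_prev=-2.5; u=1·(-1.5)+5/4·(-0.5)+1/4·(-2.5)=-2.75; next y=-4/5·2.5+1·(-2.75)=-4.75
n=2: y=-4.75, sp=1, e=sp−y=5.75; I=5.25, D=e−e_prev=7.25; u=1·5.75+5/4·5.25+1/4·7.25=14.125; next y=-4/5·(-4.75)+1·14.125=17.925
n=3: y=17.925, sp=1, e=sp−y=-16.925; I=-11.675, D=e−e_prev=-22.675; u=1·(-16.925)+5/4·(-11.675)+1/4·(-22.675)=-37.1875; next y=-4/5·17.925+1·(-37.1875)=-51.5275
n=4: y=-51.5275, sp=1, e=sp−y=52.5275; I=40.8525, D=e−e_prev=69.4525; u=1·52.5275+5/4·40.8525+1/4·69.4525=120.95625; next y=-4/5·(-51.5275)+1·120.95625=162.17825
n=5: y=162.17825, sp=1, e=sp−y=-161.17825; I=-120.32575, D=e−e_prev=-213.70575; u=1·(-161.17825)+5/4·(-120.32575)+1/4·(-213.70575)=-365.011875; next y=-4/5·162.17825+1·(-365.011875)=-494.754475

0 1 2.500 0.000
1 1 -2.750 2.500
2 1 14.125 -4.750
3 1 -37.188 17.925
4 1 120.956 -51.528
5 1 -365.012 162.178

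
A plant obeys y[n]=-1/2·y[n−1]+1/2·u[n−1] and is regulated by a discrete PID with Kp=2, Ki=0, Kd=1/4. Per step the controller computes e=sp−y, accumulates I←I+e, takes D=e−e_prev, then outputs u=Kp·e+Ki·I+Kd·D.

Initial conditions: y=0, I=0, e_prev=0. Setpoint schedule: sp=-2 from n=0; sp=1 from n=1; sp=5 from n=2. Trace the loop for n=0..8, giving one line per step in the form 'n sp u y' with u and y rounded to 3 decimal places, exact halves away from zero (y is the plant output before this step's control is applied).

0 -2 -4.500 0.000
1 1 7.813 -2.250
2 5 -0.883 5.031
3 5 17.911 -2.957
4 5 -14.216 10.434
5 5 40.340 -12.325
6 5 -52.329 26.332
7 5 105.077 -39.331
8 5 -162.292 72.204

(exact arithmetic carried between steps; '≈' marks a value shown rounded to 6 d.p. or computed from one; I and e_prev carry over from the previous line; the table rounds u and y to 3 d.p., halves away from zero)
n=0: y=0, sp=-2, e=sp−y=-2; I=-2, D=e−e_prev=-2; u=2·(-2)+0·(-2)+1/4·(-2)=-4.5; next y=-1/2·0+1/2·(-4.5)=-2.25
n=1: y=-2.25, sp=1, e=sp−y=3.25; I=1.25, D=e−e_prev=5.25; u=2·3.25+0·1.25+1/4·5.25=7.8125; next y=-1/2·(-2.25)+1/2·7.8125=5.03125
n=2: y=5.03125, sp=5, e=sp−y=-0.03125; I=1.21875, D=e−e_prev=-3.28125; u=2·(-0.03125)+0·1.21875+1/4·(-3.28125)≈-0.882813; next y=-1/2·5.03125+1/2·(-0.882813)≈-2.957031
n=3: y≈-2.957031, sp=5, e=sp−y≈7.957031; I≈9.175781, D=e−e_prev≈7.988281; u=2·7.957031+0·9.175781+1/4·7.988281≈17.911133; next y=-1/2·(-2.957031)+1/2·17.911133≈10.434082
n=4: y≈10.434082, sp=5, e=sp−y≈-5.434082; I≈3.741699, D=e−e_prev≈-13.391113; u=2·(-5.434082)+0·3.741699+1/4·(-13.391113)≈-14.215942; next y=-1/2·10.434082+1/2·(-14.215942)≈-12.325012
n=5: y≈-12.325012, sp=5, e=sp−y≈17.325012; I≈21.066711, D=e−e_prev≈22.759094; u=2·17.325012+0·21.066711+1/4·22.759094≈40.339798; next y=-1/2·(-12.325012)+1/2·40.339798≈26.332405
n=6: y≈26.332405, sp=5, e=sp−y≈-21.332405; I≈-0.265694, D=e−e_prev≈-38.657417; u=2·(-21.332405)+0·(-0.265694)+1/4·(-38.657417)≈-52.329165; next y=-1/2·26.332405+1/2·(-52.329165)≈-39.330785
n=7: y≈-39.330785, sp=5, e=sp−y≈44.330785; I≈44.065091, D=e−e_prev≈65.663190; u=2·44.330785+0·44.065091+1/4·65.663190≈105.077367; next y=-1/2·(-39.330785)+1/2·105.077367≈72.204076
n=8: y≈72.204076, sp=5, e=sp−y≈-67.204076; I≈-23.138985, D=e−e_prev≈-111.534861; u=2·(-67.204076)+0·(-23.138985)+1/4·(-111.534861)≈-162.291867; next y=-1/2·72.204076+1/2·(-162.291867)≈-117.247971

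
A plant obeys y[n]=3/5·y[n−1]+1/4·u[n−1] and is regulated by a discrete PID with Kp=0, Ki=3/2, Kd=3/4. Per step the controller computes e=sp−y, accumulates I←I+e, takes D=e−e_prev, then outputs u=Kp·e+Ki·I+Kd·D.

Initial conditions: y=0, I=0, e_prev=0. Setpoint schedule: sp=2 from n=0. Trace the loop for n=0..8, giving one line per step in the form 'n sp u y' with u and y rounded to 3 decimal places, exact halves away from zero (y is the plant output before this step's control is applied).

0 2 4.500 0.000
1 2 3.469 1.125
2 2 4.686 1.542
3 2 4.438 2.097
4 2 4.099 2.368
5 2 3.576 2.445
6 2 3.156 2.361
7 2 2.901 2.206
8 2 2.829 2.049

(exact arithmetic carried between steps; '≈' marks a value shown rounded to 6 d.p. or computed from one; I and e_prev carry over from the previous line; the table rounds u and y to 3 d.p., halves away from zero)
n=0: y=0, sp=2, e=sp−y=2; I=2, D=e−e_prev=2; u=0·2+3/2·2+3/4·2=4.5; next y=3/5·0+1/4·4.5=1.125
n=1: y=1.125, sp=2, e=sp−y=0.875; I=2.875, D=e−e_prev=-1.125; u=0·0.875+3/2·2.875+3/4·(-1.125)=3.46875; next y=3/5·1.125+1/4·3.46875≈1.542188
n=2: y≈1.542188, sp=2, e=sp−y≈0.457813; I≈3.332813, D=e−e_prev≈-0.417188; u=0·0.457813+3/2·3.332813+3/4·(-0.417188)≈4.686328; next y=3/5·1.542188+1/4·4.686328≈2.096895
n=3: y≈2.096895, sp=2, e=sp−y≈-0.096895; I≈3.235918, D=e−e_prev≈-0.554707; u=0·(-0.096895)+3/2·3.235918+3/4·(-0.554707)≈4.437847; next y=3/5·2.096895+1/4·4.437847≈2.367598
n=4: y≈2.367598, sp=2, e=sp−y≈-0.367598; I≈2.868320, D=e−e_prev≈-0.270704; u=0·(-0.367598)+3/2·2.868320+3/4·(-0.270704)≈4.099451; next y=3/5·2.367598+1/4·4.099451≈2.445422
n=5: y≈2.445422, sp=2, e=sp−y≈-0.445422; I≈2.422898, D=e−e_prev≈-0.077824; u=0·(-0.445422)+3/2·2.422898+3/4·(-0.077824)≈3.575979; next y=3/5·2.445422+1/4·3.575979≈2.361248
n=6: y≈2.361248, sp=2, e=sp−y≈-0.361248; I≈2.061650, D=e−e_prev≈0.084174; u=0·(-0.361248)+3/2·2.061650+3/4·0.084174≈3.155605; next y=3/5·2.361248+1/4·3.155605≈2.205650
n=7: y≈2.205650, sp=2, e=sp−y≈-0.205650; I≈1.856000, D=e−e_prev≈0.155598; u=0·(-0.205650)+3/2·1.856000+3/4·0.155598≈2.900698; next y=3/5·2.205650+1/4·2.900698≈2.048565
n=8: y≈2.048565, sp=2, e=sp−y≈-0.048565; I≈1.807435, D=e−e_prev≈0.157085; u=0·(-0.048565)+3/2·1.807435+3/4·0.157085≈2.828967; next y=3/5·2.048565+1/4·2.828967≈1.936380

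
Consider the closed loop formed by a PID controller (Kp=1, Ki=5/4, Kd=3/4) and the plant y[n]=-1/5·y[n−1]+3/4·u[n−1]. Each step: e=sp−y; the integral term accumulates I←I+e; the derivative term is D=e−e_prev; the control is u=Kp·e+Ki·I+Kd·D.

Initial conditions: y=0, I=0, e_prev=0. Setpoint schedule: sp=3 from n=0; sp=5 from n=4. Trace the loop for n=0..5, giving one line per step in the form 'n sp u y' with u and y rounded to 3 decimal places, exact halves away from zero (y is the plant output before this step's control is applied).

0 3 9.000 0.000
1 3 -9.750 6.750
2 3 36.863 -8.663
3 3 -74.244 29.379
4 5 200.128 -61.559
5 5 -458.278 162.408

(exact arithmetic carried between steps; '≈' marks a value shown rounded to 6 d.p. or computed from one; I and e_prev carry over from the previous line; the table rounds u and y to 3 d.p., halves away from zero)
n=0: y=0, sp=3, e=sp−y=3; I=3, D=e−e_prev=3; u=1·3+5/4·3+3/4·3=9; next y=-1/5·0+3/4·9=6.75
n=1: y=6.75, sp=3, e=sp−y=-3.75; I=-0.75, D=e−e_prev=-6.75; u=1·(-3.75)+5/4·(-0.75)+3/4·(-6.75)=-9.75; next y=-1/5·6.75+3/4·(-9.75)=-8.6625
n=2: y=-8.6625, sp=3, e=sp−y=11.6625; I=10.9125, D=e−e_prev=15.4125; u=1·11.6625+5/4·10.9125+3/4·15.4125=36.8625; next y=-1/5·(-8.6625)+3/4·36.8625=29.379375
n=3: y=29.379375, sp=3, e=sp−y=-26.379375; I=-15.466875, D=e−e_prev=-38.041875; u=1·(-26.379375)+5/4·(-15.466875)+3/4·(-38.041875)=-74.244375; next y=-1/5·29.379375+3/4·(-74.244375)≈-61.559156
n=4: y≈-61.559156, sp=5, e=sp−y≈66.559156; I≈51.092281, D=e−e_prev≈92.938531; u=1·66.559156+5/4·51.092281+3/4·92.938531≈200.128406; next y=-1/5·(-61.559156)+3/4·200.128406≈162.408136
n=5: y≈162.408136, sp=5, e=sp−y≈-157.408136; I≈-106.315855, D=e−e_prev≈-223.967292; u=1·(-157.408136)+5/4·(-106.315855)+3/4·(-223.967292)≈-458.278423; next y=-1/5·162.408136+3/4·(-458.278423)≈-376.190445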